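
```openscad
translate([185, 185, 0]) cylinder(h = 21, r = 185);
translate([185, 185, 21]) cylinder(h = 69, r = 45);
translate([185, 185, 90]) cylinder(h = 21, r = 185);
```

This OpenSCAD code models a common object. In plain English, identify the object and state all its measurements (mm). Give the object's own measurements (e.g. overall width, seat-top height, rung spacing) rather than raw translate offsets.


A spool: two coaxial disc flanges of radius 185 mm and thickness 21 mm, joined by a core cylinder of radius 45 mm and height 69 mm. The lower flange rests on z = 0 and the three cylinders share a vertical axis.


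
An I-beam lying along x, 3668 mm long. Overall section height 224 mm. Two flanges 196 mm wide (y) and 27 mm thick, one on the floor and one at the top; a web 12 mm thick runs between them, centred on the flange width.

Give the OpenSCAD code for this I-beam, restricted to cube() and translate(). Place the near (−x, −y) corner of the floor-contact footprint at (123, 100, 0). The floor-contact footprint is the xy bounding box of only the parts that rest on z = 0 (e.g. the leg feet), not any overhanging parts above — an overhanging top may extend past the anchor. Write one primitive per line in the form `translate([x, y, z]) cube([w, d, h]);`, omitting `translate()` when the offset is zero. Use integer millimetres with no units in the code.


translate([123, 100, 0]) cube([3668, 196, 27]);
translate([123, 192, 27]) cube([3668, 12, 170]);
translate([123, 100, 197]) cube([3668, 196, 27]);


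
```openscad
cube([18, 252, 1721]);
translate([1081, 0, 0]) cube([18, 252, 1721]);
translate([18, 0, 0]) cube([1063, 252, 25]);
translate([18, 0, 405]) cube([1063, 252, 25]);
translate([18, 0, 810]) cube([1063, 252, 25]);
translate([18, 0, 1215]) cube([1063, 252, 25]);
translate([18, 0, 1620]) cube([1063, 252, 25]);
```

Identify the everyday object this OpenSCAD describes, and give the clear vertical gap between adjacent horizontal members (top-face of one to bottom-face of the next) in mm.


A bookshelf. The clear shelf gap is 380 mm.

Two tall side panels with 5 horizontal boards between them — a bookshelf. The first two shelf undersides are at z = 0 and z = 405; with shelf thickness 25, the clear gap is 405 − 0 − 25 = 380 mm.


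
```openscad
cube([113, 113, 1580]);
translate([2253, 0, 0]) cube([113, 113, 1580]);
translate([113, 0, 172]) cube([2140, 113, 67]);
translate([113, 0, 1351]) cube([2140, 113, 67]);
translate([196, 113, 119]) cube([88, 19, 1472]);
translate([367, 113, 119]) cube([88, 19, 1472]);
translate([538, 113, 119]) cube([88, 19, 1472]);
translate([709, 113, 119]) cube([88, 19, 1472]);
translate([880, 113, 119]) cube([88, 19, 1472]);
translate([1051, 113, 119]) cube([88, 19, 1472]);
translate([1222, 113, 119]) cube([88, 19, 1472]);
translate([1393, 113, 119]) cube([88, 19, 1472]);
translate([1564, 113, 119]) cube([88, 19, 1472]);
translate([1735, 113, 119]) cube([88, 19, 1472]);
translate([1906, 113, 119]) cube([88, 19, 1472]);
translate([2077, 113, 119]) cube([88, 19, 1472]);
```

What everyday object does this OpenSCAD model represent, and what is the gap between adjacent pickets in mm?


A fence section. The picket gap is 83 mm.

Two posts, two rails, 12 pickets — a fence section. Span 2140 mm holds 12 pickets of 88 mm with 13 equal gaps: ⌊(2140 − 12·88) / 13⌋ = 83 mm.


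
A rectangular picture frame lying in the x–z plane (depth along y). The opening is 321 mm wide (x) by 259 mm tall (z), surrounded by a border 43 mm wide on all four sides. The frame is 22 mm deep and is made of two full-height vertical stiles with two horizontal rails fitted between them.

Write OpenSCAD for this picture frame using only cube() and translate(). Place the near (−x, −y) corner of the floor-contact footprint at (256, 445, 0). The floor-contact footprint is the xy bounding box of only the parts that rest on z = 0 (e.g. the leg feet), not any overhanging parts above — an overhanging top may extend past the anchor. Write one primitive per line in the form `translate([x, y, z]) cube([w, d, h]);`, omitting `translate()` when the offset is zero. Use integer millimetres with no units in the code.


translate([256, 445, 0]) cube([43, 22, 345]);
translate([620, 445, 0]) cube([43, 22, 345]);
translate([299, 445, 0]) cube([321, 22, 43]);
translate([299, 445, 302]) cube([321, 22, 43]);


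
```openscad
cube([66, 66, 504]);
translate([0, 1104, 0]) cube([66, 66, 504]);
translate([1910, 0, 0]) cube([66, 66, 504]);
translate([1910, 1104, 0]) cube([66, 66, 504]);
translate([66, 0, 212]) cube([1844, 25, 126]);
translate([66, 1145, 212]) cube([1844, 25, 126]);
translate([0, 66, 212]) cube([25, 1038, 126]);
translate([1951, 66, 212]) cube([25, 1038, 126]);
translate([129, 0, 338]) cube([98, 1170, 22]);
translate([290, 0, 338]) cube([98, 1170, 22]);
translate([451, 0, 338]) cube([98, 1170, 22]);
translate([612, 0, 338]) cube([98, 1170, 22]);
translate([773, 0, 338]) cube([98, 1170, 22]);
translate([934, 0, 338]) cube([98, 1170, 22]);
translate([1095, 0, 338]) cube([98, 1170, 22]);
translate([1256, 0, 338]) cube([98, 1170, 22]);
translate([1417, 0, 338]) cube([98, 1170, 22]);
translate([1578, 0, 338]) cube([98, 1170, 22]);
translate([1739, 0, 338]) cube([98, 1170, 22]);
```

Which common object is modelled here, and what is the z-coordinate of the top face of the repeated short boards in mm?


A bed frame. The slat-top height is 360 mm.

Four posts, four rails, and a row of slats — a bed frame. Slats sit on the rails at z = 212 + 126 = 338; with slat thickness 22, the top is 360 mm.


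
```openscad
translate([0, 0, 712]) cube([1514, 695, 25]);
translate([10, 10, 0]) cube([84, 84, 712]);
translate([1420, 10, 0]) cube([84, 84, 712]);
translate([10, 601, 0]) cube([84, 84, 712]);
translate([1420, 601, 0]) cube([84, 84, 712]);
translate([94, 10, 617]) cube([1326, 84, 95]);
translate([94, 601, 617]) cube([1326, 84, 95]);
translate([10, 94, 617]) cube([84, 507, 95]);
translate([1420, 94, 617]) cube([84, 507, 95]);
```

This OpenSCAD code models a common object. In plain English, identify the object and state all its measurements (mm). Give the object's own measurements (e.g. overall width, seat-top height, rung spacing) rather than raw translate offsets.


A rectangular dining table. The top is 1514×695×25 mm with its upper surface at z = 737 mm. It stands on four 84×84 mm square legs, each inset 10 mm from the nearest pair of top edges, running from the floor to the underside of the top. Four apron rails, 84 mm thick and 95 mm tall, run between adjacent legs with their top edges flush with the underside of the top and their outer faces flush with the legs' outer faces.


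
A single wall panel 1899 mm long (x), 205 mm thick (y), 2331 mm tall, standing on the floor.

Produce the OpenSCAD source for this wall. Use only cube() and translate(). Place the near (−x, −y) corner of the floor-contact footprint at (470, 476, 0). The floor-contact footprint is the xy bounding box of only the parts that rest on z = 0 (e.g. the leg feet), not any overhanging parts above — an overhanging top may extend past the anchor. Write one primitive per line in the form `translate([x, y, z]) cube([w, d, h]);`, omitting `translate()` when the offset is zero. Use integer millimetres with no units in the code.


translate([470, 476, 0]) cube([1899, 205, 2331]);


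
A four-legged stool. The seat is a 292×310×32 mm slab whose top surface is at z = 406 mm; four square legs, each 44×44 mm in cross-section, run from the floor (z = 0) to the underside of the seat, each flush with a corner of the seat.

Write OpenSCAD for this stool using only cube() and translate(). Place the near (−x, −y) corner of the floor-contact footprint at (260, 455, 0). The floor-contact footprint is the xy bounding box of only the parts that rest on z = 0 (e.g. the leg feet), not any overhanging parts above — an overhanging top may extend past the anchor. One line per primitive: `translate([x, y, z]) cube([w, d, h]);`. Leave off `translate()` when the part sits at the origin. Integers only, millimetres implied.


translate([260, 455, 374]) cube([292, 310, 32]);
translate([260, 455, 0]) cube([44, 44, 374]);
translate([508, 455, 0]) cube([44, 44, 374]);
translate([260, 721, 0]) cube([44, 44, 374]);
translate([508, 721, 0]) cube([44, 44, 374]);


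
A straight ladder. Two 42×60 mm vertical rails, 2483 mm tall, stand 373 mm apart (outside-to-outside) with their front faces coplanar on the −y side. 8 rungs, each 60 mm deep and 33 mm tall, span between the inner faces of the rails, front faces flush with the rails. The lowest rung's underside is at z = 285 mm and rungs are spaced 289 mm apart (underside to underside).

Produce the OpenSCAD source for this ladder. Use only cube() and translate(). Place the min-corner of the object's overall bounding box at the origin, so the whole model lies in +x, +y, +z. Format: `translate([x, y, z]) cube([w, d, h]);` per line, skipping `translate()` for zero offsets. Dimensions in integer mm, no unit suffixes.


// rung span = 373 - 2*42 = 289
// rung[k] z = 285 + k*289
cube([42, 60, 2483]);
translate([331, 0, 0]) cube([42, 60, 2483]);
translate([42, 0, 285]) cube([289, 60, 33]);
translate([42, 0, 574]) cube([289, 60, 33]);
translate([42, 0, 863]) cube([289, 60, 33]);
translate([42, 0, 1152]) cube([289, 60, 33]);
translate([42, 0, 1441]) cube([289, 60, 33]);
translate([42, 0, 1730]) cube([289, 60, 33]);
translate([42, 0, 2019]) cube([289, 60, 33]);
translate([42, 0, 2308]) cube([289, 60, 33]);


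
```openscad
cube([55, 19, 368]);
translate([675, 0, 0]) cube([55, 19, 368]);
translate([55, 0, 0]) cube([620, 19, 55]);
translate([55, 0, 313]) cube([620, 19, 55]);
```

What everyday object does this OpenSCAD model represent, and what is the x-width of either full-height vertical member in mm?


A picture frame. The border width is 55 mm.

Four thin pieces enclosing a rectangular opening — a picture frame. The two full-height stiles are 368 mm tall; the top rail sits at z = 313 and is 55 mm tall, so the border above the opening is 368 − 313 = 55 mm, matching the stile x-width.


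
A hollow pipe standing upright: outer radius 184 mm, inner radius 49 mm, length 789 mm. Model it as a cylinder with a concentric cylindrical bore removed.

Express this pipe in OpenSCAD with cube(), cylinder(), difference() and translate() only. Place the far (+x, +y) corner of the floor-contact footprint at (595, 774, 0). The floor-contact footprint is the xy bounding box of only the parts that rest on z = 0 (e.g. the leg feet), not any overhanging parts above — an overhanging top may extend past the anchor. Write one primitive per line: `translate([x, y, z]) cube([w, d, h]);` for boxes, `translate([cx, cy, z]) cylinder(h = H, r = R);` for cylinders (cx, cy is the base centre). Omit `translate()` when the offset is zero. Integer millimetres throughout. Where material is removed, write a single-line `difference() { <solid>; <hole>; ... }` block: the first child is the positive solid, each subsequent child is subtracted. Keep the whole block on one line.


difference() { translate([411, 590, 0]) cylinder(h = 789, r = 184); translate([411, 590, 0]) cylinder(h = 789, r = 49); }


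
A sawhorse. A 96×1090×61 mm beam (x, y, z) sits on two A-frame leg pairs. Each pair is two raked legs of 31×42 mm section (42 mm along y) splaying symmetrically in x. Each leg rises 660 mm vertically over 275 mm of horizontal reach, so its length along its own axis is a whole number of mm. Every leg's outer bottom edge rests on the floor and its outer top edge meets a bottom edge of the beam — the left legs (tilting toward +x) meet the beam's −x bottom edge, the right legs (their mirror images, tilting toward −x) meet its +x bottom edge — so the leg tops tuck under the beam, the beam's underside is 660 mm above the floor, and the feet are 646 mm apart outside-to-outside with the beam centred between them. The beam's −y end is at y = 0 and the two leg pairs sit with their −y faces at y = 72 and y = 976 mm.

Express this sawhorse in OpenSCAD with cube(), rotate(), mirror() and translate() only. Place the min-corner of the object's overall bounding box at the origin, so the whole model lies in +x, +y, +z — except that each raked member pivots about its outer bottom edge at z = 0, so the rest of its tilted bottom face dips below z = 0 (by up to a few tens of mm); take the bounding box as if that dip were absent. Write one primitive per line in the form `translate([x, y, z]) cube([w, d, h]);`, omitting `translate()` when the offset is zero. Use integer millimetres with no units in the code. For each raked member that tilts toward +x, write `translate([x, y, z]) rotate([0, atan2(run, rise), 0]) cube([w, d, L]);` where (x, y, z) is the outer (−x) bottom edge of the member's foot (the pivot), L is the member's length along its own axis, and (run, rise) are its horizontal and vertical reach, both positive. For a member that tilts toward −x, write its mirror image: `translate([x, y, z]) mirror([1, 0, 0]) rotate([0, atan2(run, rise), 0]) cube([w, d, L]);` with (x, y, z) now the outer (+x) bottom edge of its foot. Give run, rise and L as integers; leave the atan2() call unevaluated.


translate([275, 0, 660]) cube([96, 1090, 61]);
translate([0, 72, 0]) rotate([0, atan2(275, 660), 0]) cube([31, 42, 715]);
translate([646, 72, 0]) mirror([1, 0, 0]) rotate([0, atan2(275, 660), 0]) cube([31, 42, 715]);
translate([0, 976, 0]) rotate([0, atan2(275, 660), 0]) cube([31, 42, 715]);
translate([646, 976, 0]) mirror([1, 0, 0]) rotate([0, atan2(275, 660), 0]) cube([31, 42, 715]);


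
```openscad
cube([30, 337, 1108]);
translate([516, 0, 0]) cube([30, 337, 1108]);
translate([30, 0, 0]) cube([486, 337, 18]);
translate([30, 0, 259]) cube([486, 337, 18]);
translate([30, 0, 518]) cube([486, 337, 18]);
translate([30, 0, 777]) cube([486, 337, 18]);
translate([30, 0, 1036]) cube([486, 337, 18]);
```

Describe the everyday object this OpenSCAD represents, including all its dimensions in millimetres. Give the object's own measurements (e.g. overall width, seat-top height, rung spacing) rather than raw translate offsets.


An open bookshelf. Two side panels, each 30 mm thick, 337 mm deep and 1108 mm tall, stand 546 mm apart (outside-to-outside). Between them sit 5 shelves, each 18 mm thick and 337 mm deep, spanning the full gap between the sides. The bottom shelf rests on the floor (its underside at z = 0) and the clear gap between one shelf's top and the next shelf's underside is 241 mm.


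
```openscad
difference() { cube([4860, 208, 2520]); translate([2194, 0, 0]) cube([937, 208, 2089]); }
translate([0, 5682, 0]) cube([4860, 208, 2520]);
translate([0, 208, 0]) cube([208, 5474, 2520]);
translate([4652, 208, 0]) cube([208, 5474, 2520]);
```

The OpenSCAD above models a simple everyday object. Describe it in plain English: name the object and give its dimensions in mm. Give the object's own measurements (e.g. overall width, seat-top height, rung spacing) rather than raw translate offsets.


A single room: four walls, each 2520 mm tall and 208 mm thick, enclosing an outside footprint 4860×5890 mm (x × y), no floor or roof. The front and back walls (−y and +y sides) run the full x-width; the side walls fit between their inner faces. A door opening 937 mm wide and 2089 mm tall is cut through the front wall from the floor up, its −x edge 2194 mm from the wall's −x end.


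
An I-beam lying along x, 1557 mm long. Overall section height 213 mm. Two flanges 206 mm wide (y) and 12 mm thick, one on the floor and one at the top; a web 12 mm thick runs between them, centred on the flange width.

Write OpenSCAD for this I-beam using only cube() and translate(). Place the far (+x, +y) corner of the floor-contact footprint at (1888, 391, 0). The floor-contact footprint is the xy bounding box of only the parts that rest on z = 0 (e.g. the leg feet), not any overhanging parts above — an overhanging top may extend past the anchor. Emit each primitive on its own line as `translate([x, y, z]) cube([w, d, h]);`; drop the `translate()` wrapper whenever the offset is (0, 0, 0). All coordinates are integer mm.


translate([331, 185, 0]) cube([1557, 206, 12]);
translate([331, 282, 12]) cube([1557, 12, 189]);
translate([331, 185, 201]) cube([1557, 206, 12]);


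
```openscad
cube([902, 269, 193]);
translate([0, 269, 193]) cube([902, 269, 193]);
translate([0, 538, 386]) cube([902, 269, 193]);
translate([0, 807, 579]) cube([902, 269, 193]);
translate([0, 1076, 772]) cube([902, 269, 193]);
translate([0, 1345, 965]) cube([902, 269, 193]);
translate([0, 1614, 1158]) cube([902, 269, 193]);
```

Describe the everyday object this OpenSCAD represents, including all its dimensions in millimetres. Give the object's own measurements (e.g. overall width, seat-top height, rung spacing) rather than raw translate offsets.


A straight staircase of 7 solid steps. Each step is 902 mm wide (x), 269 mm deep (y, the going) and 193 mm tall (the rise). The first step rests on the floor; each subsequent step sits one going further in +y and one rise higher in +z, directly behind and above the previous step with no overlap.


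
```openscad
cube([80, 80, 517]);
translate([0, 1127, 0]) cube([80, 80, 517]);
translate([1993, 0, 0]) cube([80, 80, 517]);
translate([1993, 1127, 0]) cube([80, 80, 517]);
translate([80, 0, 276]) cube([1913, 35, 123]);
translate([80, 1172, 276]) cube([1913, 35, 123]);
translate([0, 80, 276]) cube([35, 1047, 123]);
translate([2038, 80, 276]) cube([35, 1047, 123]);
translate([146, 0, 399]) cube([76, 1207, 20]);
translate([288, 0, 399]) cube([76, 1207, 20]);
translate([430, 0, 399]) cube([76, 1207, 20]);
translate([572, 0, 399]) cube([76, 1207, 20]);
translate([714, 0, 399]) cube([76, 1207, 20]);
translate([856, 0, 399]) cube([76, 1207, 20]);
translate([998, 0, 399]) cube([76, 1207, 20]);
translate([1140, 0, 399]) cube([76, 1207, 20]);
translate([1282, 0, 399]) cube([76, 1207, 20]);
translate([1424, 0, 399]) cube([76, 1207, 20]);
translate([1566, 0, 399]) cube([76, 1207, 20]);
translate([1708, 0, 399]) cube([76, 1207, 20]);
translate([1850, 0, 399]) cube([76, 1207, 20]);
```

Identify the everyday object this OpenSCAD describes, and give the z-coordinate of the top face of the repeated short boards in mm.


A bed frame. The slat-top height is 419 mm.

Four posts, four rails, and a row of slats — a bed frame. Slats sit on the rails at z = 276 + 123 = 399; with slat thickness 20, the top is 419 mm.


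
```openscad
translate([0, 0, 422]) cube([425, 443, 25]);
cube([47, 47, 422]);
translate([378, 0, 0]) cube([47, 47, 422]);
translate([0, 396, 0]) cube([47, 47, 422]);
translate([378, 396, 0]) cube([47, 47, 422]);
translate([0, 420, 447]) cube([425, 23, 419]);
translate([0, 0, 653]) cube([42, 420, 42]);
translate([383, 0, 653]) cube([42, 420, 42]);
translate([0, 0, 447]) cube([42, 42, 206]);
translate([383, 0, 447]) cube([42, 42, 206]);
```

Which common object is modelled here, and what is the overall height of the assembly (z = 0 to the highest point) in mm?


A chair. The overall height is 866 mm.

A slab on four corner posts with a tall panel at the back — a chair. The seat slab sits at z = 422 with thickness 25, and the 419 mm backrest starts at the seat top, so the overall height is 422 + 25 + 419 = 866 mm.


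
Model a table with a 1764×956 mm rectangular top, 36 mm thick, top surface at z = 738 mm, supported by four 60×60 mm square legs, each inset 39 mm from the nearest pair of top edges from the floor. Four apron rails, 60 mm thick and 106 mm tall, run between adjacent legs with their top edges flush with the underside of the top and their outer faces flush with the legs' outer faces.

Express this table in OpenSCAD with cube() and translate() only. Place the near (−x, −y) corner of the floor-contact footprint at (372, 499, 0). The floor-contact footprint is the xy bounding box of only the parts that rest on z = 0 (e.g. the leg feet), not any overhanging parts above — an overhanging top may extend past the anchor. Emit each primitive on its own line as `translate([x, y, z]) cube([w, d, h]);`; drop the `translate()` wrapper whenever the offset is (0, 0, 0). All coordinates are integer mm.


translate([333, 460, 702]) cube([1764, 956, 36]);
translate([372, 499, 0]) cube([60, 60, 702]);
translate([1998, 499, 0]) cube([60, 60, 702]);
translate([372, 1317, 0]) cube([60, 60, 702]);
translate([1998, 1317, 0]) cube([60, 60, 702]);
translate([432, 499, 596]) cube([1566, 60, 106]);
translate([432, 1317, 596]) cube([1566, 60, 106]);
translate([372, 559, 596]) cube([60, 758, 106]);
translate([1998, 559, 596]) cube([60, 758, 106]);


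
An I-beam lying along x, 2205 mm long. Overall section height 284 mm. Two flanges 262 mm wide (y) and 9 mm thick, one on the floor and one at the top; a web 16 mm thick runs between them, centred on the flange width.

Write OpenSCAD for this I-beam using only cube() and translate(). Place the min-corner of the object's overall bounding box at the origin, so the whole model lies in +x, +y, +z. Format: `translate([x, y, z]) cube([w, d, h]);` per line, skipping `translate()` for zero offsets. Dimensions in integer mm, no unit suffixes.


cube([2205, 262, 9]);
translate([0, 123, 9]) cube([2205, 16, 266]);
translate([0, 0, 275]) cube([2205, 262, 9]);


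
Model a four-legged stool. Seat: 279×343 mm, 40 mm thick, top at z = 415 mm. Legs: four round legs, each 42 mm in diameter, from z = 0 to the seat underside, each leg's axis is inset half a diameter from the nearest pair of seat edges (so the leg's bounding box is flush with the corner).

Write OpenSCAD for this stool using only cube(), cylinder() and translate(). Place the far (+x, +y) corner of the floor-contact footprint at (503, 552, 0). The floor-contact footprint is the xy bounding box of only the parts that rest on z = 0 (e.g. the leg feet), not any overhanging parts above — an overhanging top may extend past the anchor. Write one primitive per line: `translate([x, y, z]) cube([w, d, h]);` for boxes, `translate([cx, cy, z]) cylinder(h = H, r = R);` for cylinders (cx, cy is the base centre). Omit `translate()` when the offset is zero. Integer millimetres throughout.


translate([224, 209, 375]) cube([279, 343, 40]);
translate([245, 230, 0]) cylinder(h = 375, r = 21);
translate([482, 230, 0]) cylinder(h = 375, r = 21);
translate([245, 531, 0]) cylinder(h = 375, r = 21);
translate([482, 531, 0]) cylinder(h = 375, r = 21);


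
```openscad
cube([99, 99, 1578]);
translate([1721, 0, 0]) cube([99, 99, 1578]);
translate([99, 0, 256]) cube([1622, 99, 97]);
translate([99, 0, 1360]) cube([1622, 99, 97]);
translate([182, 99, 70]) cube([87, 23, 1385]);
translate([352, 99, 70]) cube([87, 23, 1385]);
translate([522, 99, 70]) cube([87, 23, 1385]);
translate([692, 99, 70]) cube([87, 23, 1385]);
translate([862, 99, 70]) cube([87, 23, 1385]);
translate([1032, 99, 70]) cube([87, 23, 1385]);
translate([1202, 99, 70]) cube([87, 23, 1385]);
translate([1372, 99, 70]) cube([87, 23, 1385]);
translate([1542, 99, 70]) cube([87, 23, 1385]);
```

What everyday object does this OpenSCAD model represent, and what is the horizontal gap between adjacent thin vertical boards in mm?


A fence section. The picket gap is 83 mm.

Two posts, two rails, 9 pickets — a fence section. Span 1622 mm holds 9 pickets of 87 mm with 10 equal gaps: ⌊(1622 − 9·87) / 10⌋ = 83 mm.


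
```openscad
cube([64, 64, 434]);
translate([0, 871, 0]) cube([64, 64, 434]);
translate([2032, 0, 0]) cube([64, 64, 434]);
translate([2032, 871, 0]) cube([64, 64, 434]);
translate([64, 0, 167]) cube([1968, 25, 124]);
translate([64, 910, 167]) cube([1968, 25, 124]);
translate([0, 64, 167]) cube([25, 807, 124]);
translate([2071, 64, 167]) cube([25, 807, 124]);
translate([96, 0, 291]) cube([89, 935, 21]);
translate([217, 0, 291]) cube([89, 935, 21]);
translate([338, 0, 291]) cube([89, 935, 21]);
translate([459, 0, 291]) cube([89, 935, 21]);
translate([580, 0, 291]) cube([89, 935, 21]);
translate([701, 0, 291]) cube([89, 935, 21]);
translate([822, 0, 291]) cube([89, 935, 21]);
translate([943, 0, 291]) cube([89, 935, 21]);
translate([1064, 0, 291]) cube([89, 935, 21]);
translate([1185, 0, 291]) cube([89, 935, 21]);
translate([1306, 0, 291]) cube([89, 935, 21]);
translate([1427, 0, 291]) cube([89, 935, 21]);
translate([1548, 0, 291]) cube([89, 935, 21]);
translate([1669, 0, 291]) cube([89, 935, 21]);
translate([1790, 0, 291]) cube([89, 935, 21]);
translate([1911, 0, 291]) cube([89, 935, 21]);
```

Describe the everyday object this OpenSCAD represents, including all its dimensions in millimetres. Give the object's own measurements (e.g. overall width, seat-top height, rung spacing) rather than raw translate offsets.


A bed frame 2096 mm long (x) by 935 mm wide (y). Four 64×64 mm corner posts, 434 mm tall, at the corners of the footprint. Four rails of 25 mm thickness and 124 mm height run between adjacent posts with their undersides at z = 167 mm, their outer faces flush with the outside of the frame (the two x-running rails run between the posts' inner faces; the two y-running rails run between the posts' inner faces). 16 slats, each 89 mm wide (x) and 21 mm thick, lie across the top of the two x-running rails, running the full 935 mm width of the frame in y; along x they sit between the end posts with a 32 mm gap after the −x posts and between neighbouring slats and before the +x posts.


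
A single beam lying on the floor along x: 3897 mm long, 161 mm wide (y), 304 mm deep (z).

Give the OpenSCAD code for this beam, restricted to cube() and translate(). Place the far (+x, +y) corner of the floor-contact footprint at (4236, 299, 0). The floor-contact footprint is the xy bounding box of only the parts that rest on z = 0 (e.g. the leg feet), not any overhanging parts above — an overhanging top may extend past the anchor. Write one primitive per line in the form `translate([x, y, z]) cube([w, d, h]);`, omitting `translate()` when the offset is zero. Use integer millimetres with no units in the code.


translate([339, 138, 0]) cube([3897, 161, 304]);


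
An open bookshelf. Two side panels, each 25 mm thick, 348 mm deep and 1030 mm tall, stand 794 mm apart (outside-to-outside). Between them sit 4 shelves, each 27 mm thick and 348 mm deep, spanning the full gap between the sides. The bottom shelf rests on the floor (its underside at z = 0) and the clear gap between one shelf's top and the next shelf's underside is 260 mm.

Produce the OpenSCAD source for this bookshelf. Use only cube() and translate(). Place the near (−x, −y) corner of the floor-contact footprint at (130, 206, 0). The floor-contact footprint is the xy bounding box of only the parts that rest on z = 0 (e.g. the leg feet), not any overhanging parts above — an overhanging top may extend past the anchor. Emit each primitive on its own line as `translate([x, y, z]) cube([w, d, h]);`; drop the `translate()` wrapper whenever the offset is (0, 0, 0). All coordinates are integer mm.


translate([130, 206, 0]) cube([25, 348, 1030]);
translate([899, 206, 0]) cube([25, 348, 1030]);
translate([155, 206, 0]) cube([744, 348, 27]);
translate([155, 206, 287]) cube([744, 348, 27]);
translate([155, 206, 574]) cube([744, 348, 27]);
translate([155, 206, 861]) cube([744, 348, 27]);


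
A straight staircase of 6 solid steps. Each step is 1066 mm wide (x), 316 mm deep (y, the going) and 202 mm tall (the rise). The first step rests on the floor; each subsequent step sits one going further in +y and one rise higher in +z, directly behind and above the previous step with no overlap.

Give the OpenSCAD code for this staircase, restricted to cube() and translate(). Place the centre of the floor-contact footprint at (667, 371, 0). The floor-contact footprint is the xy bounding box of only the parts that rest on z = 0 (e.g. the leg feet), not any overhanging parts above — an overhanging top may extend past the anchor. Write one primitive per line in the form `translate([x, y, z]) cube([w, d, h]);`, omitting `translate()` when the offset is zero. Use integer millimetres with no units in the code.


translate([134, 213, 0]) cube([1066, 316, 202]);
translate([134, 529, 202]) cube([1066, 316, 202]);
translate([134, 845, 404]) cube([1066, 316, 202]);
translate([134, 1161, 606]) cube([1066, 316, 202]);
translate([134, 1477, 808]) cube([1066, 316, 202]);
translate([134, 1793, 1010]) cube([1066, 316, 202]);


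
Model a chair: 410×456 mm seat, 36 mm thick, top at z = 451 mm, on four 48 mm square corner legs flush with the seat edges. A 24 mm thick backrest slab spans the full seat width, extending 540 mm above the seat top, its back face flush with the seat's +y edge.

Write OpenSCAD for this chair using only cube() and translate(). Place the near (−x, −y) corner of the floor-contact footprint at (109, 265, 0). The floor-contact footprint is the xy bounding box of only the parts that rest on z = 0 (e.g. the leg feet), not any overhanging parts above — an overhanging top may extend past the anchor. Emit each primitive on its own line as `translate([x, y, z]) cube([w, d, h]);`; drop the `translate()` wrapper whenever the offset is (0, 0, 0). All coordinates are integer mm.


translate([109, 265, 415]) cube([410, 456, 36]);
translate([109, 265, 0]) cube([48, 48, 415]);
translate([471, 265, 0]) cube([48, 48, 415]);
translate([109, 673, 0]) cube([48, 48, 415]);
translate([471, 673, 0]) cube([48, 48, 415]);
translate([109, 697, 451]) cube([410, 24, 540]);


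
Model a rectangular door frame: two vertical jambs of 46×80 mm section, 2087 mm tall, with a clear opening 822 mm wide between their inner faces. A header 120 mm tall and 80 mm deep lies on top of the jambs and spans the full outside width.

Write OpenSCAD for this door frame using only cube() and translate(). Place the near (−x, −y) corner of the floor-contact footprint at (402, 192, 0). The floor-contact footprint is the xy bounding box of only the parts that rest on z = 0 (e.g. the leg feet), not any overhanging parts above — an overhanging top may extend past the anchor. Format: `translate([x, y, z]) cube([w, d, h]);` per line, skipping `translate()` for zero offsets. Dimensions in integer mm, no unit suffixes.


translate([402, 192, 0]) cube([46, 80, 2087]);
translate([1270, 192, 0]) cube([46, 80, 2087]);
translate([402, 192, 2087]) cube([914, 80, 120]);


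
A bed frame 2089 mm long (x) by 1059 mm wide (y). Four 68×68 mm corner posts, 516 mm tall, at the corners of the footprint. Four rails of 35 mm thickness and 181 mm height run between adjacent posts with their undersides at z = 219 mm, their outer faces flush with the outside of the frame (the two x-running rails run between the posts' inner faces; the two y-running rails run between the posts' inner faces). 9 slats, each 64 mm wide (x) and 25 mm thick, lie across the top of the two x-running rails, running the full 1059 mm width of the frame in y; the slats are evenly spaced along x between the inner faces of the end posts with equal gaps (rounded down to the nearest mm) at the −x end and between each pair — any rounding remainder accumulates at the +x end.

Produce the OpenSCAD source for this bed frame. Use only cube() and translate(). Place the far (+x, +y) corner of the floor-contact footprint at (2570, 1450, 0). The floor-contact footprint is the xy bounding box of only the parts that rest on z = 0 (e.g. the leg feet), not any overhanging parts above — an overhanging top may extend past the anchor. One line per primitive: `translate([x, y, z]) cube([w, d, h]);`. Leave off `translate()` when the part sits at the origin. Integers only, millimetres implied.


// slat z = rail_z + rail_h = 219 + 181 = 400
// slat gap = ⌊(1953 − 9·64) / 10⌋ = 137
translate([481, 391, 0]) cube([68, 68, 516]);
translate([481, 1382, 0]) cube([68, 68, 516]);
translate([2502, 391, 0]) cube([68, 68, 516]);
translate([2502, 1382, 0]) cube([68, 68, 516]);
translate([549, 391, 219]) cube([1953, 35, 181]);
translate([549, 1415, 219]) cube([1953, 35, 181]);
translate([481, 459, 219]) cube([35, 923, 181]);
translate([2535, 459, 219]) cube([35, 923, 181]);
translate([686, 391, 400]) cube([64, 1059, 25]);
translate([887, 391, 400]) cube([64, 1059, 25]);
translate([1088, 391, 400]) cube([64, 1059, 25]);
translate([1289, 391, 400]) cube([64, 1059, 25]);
translate([1490, 391, 400]) cube([64, 1059, 25]);
translate([1691, 391, 400]) cube([64, 1059, 25]);
translate([1892, 391, 400]) cube([64, 1059, 25]);
translate([2093, 391, 400]) cube([64, 1059, 25]);
translate([2294, 391, 400]) cube([64, 1059, 25]);


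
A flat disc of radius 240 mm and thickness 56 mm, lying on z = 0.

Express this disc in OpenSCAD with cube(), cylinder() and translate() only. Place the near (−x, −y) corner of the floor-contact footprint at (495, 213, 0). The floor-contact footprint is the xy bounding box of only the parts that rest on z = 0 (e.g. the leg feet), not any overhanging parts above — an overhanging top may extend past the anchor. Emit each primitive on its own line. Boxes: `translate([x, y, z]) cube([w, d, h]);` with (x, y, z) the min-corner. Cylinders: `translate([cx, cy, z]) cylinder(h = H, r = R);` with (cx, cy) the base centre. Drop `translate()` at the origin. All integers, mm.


translate([735, 453, 0]) cylinder(h = 56, r = 240);


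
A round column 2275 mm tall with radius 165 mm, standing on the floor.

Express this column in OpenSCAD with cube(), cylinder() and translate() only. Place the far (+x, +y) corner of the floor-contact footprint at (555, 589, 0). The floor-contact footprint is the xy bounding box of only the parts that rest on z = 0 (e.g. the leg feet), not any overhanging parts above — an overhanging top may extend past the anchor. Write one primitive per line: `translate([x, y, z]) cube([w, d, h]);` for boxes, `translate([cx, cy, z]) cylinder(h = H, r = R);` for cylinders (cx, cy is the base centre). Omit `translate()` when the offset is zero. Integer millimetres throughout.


translate([390, 424, 0]) cylinder(h = 2275, r = 165);


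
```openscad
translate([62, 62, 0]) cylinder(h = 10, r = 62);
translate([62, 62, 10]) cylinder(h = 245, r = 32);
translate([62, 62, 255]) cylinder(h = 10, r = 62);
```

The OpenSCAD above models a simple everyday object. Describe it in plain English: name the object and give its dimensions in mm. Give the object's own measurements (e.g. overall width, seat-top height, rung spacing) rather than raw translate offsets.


A spool: two coaxial disc flanges of radius 62 mm and thickness 10 mm, joined by a core cylinder of radius 32 mm and height 245 mm. The lower flange rests on z = 0 and the three cylinders share a vertical axis.


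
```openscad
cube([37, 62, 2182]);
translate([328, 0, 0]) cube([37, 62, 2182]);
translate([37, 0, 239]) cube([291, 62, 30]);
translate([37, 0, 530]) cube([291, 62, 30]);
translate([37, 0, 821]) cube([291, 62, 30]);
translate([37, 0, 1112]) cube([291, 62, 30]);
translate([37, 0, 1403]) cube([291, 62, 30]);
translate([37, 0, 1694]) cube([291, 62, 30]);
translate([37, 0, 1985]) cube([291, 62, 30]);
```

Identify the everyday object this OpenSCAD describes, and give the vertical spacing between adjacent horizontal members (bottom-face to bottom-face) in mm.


A ladder. The rung spacing is 291 mm.

Two tall 37×62 posts with 7 short bars between them — a ladder. Adjacent rungs sit at z = 239 and z = 530, so the spacing is 530 − 239 = 291 mm.


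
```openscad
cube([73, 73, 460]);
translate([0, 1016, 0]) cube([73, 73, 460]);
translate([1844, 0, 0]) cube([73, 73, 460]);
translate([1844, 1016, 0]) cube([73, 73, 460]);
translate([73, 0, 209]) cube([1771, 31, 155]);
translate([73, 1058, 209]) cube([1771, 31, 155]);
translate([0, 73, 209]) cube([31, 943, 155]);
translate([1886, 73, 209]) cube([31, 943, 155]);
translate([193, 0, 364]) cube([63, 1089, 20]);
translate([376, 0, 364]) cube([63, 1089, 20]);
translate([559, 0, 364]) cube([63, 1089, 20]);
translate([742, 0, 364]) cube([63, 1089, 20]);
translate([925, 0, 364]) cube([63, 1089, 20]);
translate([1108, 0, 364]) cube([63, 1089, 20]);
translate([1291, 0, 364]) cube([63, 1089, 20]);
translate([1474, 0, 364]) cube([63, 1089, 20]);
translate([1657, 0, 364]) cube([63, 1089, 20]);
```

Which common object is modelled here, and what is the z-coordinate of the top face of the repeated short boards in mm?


A bed frame. The slat-top height is 384 mm.

Four posts, four rails, and a row of slats — a bed frame. Slats sit on the rails at z = 209 + 155 = 364; with slat thickness 20, the top is 384 mm.


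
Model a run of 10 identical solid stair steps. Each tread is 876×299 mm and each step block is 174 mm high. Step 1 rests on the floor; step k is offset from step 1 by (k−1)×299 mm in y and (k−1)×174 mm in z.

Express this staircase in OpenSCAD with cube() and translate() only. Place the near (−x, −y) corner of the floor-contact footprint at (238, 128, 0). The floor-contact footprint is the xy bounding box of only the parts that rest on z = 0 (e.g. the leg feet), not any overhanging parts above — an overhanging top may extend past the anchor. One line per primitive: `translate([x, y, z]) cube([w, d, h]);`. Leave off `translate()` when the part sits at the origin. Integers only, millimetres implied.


translate([238, 128, 0]) cube([876, 299, 174]);
translate([238, 427, 174]) cube([876, 299, 174]);
translate([238, 726, 348]) cube([876, 299, 174]);
translate([238, 1025, 522]) cube([876, 299, 174]);
translate([238, 1324, 696]) cube([876, 299, 174]);
translate([238, 1623, 870]) cube([876, 299, 174]);
translate([238, 1922, 1044]) cube([876, 299, 174]);
translate([238, 2221, 1218]) cube([876, 299, 174]);
translate([238, 2520, 1392]) cube([876, 299, 174]);
translate([238, 2819, 1566]) cube([876, 299, 174]);


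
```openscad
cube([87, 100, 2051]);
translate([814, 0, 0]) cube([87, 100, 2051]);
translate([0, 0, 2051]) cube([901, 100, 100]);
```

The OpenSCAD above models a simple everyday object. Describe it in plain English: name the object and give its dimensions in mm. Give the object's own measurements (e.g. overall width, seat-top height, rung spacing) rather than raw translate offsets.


A door frame. The clear opening is 727 mm wide and 2051 mm high. Two 87 mm wide jambs, 100 mm deep, stand either side of the opening from the floor to the top of the opening. A 100 mm thick head sits across the top of both jambs, spanning the full outside width of the frame.


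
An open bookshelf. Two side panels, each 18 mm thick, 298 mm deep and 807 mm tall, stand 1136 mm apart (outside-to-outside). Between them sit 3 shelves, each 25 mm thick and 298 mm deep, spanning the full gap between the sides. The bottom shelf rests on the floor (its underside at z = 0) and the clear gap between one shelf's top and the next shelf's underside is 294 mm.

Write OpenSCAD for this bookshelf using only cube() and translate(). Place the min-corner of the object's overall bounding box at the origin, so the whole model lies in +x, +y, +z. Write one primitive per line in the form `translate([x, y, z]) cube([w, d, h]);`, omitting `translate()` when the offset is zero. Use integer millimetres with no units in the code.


cube([18, 298, 807]);
translate([1118, 0, 0]) cube([18, 298, 807]);
translate([18, 0, 0]) cube([1100, 298, 25]);
translate([18, 0, 319]) cube([1100, 298, 25]);
translate([18, 0, 638]) cube([1100, 298, 25]);


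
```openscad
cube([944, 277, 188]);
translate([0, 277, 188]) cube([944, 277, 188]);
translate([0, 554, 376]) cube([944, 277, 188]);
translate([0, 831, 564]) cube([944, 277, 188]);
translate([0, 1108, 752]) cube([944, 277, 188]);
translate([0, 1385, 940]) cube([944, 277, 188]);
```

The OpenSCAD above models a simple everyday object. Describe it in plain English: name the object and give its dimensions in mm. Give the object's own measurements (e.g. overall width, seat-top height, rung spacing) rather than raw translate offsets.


A straight staircase of 6 solid steps. Each step is 944 mm wide (x), 277 mm deep (y, the going) and 188 mm tall (the rise). The first step rests on the floor; each subsequent step sits one going further in +y and one rise higher in +z, directly behind and above the previous step with no overlap.


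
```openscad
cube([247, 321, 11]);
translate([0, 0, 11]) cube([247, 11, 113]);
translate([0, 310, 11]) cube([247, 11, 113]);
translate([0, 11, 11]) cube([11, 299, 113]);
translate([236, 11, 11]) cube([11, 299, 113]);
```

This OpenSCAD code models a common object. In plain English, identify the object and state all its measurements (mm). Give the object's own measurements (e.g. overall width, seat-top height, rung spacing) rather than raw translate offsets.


An open-topped rectangular box: outside dimensions 247×321×124 mm, with a uniform wall and base thickness of 11 mm. The base is a full 247×321 slab on the floor; four walls sit on top of the base. The front and back walls (the −y and +y sides) span the full width; the two side walls fit between them.
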